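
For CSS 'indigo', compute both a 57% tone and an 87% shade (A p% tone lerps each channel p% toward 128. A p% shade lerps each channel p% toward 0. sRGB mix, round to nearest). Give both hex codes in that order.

#694981, #0A0011

CSS indigo is rgb(75, 0, 130).
57% tone:
  R: 75 + 0.57×(128−75) = 75 + 30.21 = 105.21 → 105
  G: 0 + 0.57×(128−0) = 0 + 72.96 = 72.96 → 73
  B: 130 − 1.14 = 128.86 → 129
  → #694981
87% shade:
  R: 75 − 65.25 = 9.75 → 10
  G: 0 + 0.87×(0−0) = 0 + 0 = 0 → 0
  B: 130 + 0.87×(0−130) = 130 − 113.1 = 16.9 → 17
  → #0A0011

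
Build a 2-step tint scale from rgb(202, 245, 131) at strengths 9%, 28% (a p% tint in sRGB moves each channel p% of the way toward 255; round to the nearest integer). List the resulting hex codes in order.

#CFF68E, #D9F8A6

9%: (202 + 4.77 = 206.77→207, 245 + 0.9 = 245.9→246, 131 + 11.16 = 142.16→142) → #CFF68E
28%: (202 + 14.84 = 216.84→217, 245 + 2.8 = 247.8→248, 131 + 34.72 = 165.72→166) → #D9F8A6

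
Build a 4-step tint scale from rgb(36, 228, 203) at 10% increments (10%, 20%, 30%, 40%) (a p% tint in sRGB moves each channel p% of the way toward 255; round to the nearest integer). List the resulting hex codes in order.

#3ae7d0, #50e9d5, #66ecdb, #7cefe0

10%: (36 + 21.9 = 57.9→58, 228 + 2.7 = 230.7→231, 203 + 5.2 = 208.2→208) → #3ae7d0
20%: (36 + 43.8 = 79.8→80, 228 + 5.4 = 233.4→233, 203 + 10.4 = 213.4→213) → #50e9d5
30%: (36 + 65.7 = 101.7→102, 228 + 8.1 = 236.1→236, 203 + 15.6 = 218.6→219) → #66ecdb
40%: (36 + 87.6 = 123.6→124, 228 + 10.8 = 238.8→239, 203 + 20.8 = 223.8→224) → #7cefe0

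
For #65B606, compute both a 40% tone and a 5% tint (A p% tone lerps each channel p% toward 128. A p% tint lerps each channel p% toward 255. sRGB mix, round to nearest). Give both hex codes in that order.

#65B606 is rgb(101, 182, 6).
40% tone:
  R: 101 + 10.8 = 111.8 → 112
  G: 182 + 0.4×(128−182) = 182 − 21.6 = 160.4 → 160
  B: 6 + 48.8 = 54.8 → 55
  → #70A037
5% tint:
  R: 101 + 0.05×(255−101) = 101 + 7.7 = 108.7 → 109
  G: 182 + 3.65 = 185.65 → 186
  B: 6 + 0.05×(255−6) = 6 + 12.45 = 18.45 → 18
  → #6DBA12

#70A037, #6DBA12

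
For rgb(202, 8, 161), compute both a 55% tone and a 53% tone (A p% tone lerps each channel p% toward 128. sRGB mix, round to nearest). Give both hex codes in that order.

55% tone:
  R: 202 + 0.55×(128−202) = 202 − 40.7 = 161.3 → 161
  G: 8 + 0.55×(128−8) = 8 + 66 = 74 → 74
  B: 161 − 18.15 = 142.85 → 143
  → #A14A8F
53% tone:
  R: 202 + 0.53×(128−202) = 202 − 39.22 = 162.78 → 163
  G: 8 + 63.6 = 71.6 → 72
  B: 161 + 0.53×(128−161) = 161 − 17.49 = 143.51 → 144
  → #A34890

#A14A8F, #A34890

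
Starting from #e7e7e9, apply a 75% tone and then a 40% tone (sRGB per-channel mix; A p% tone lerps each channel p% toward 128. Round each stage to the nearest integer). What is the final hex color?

#e7e7e9 is rgb(231, 231, 233).
Per channel, c → c + 0.75(128 − c):
  R: 231 − 77.25 = 153.75 → 154
  G: 231 + 0.75×(128−231) = 231 − 77.25 = 153.75 → 154
  B: 233 − 78.75 = 154.25 → 154
After the tone: rgb(154, 154, 154) = #9a9a9a.
A 40% tone moves each channel 40% toward 128:
  R: 154 + 0.4×(128−154) = 154 − 10.4 = 143.6 → 144
  G: 154 − 10.4 = 143.6 → 144
  B: 154 + 0.4×(128−154) = 154 − 10.4 = 143.6 → 144
rgb(144, 144, 144) = #909090.

#909090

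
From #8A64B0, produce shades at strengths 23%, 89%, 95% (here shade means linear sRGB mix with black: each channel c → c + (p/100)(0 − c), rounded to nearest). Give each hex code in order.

#6A4D88, #0F0B13, #070509

#8A64B0 is rgb(138, 100, 176).
23%: (138 − 31.74 = 106.26→106, 100 − 23 = 77→77, 176 − 40.48 = 135.52→136) → #6A4D88
89%: (138 − 122.82 = 15.18→15, 100 − 89 = 11→11, 176 − 156.64 = 19.36→19) → #0F0B13
95%: (138 − 131.1 = 6.9→7, 100 − 95 = 5→5, 176 − 167.2 = 8.8→9) → #070509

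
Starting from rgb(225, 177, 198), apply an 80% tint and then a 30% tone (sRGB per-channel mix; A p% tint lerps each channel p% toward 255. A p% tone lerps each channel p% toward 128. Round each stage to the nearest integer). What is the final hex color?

#D5CED1

An 80% tint moves each channel 80% toward 255:
  R: 225 + 0.8×(255−225) = 225 + 24 = 249 → 249
  G: 177 + 62.4 = 239.4 → 239
  B: 198 + 0.8×(255−198) = 198 + 45.6 = 243.6 → 244
After the tint: rgb(249, 239, 244) = #F9EFF4.
Lerp each channel 30% toward 128:
  R: 249 + 0.3×(128−249) = 249 − 36.3 = 212.7 → 213
  G: 239 + 0.3×(128−239) = 239 − 33.3 = 205.7 → 206
  B: 244 + 0.3×(128−244) = 244 − 34.8 = 209.2 → 209
rgb(213, 206, 209) = #D5CED1.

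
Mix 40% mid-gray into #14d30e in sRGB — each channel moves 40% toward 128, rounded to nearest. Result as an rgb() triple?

rgb(63, 178, 60)

#14d30e is rgb(20, 211, 14).
A 40% tone moves each channel 40% toward 128:
  R: 20 + 43.2 = 63.2 → 63
  G: 211 + 0.4×(128−211) = 211 − 33.2 = 177.8 → 178
  B: 14 + 0.4×(128−14) = 14 + 45.6 = 59.6 → 60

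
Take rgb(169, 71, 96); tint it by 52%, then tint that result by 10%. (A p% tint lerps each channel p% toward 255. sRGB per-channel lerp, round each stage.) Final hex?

#DAB0BB

Per channel, c → c + 0.52(255 − c):
  R: 169 + 44.72 = 213.72 → 214
  G: 71 + 0.52×(255−71) = 71 + 95.68 = 166.68 → 167
  B: 96 + 82.68 = 178.68 → 179
After the tint: rgb(214, 167, 179) = #D6A7B3.
A 10% tint moves each channel 10% toward 255:
  R: 214 + 0.1×(255−214) = 214 + 4.1 = 218.1 → 218
  G: 167 + 0.1×(255−167) = 167 + 8.8 = 175.8 → 176
  B: 179 + 0.1×(255−179) = 179 + 7.6 = 186.6 → 187
rgb(218, 176, 187) = #DAB0BB.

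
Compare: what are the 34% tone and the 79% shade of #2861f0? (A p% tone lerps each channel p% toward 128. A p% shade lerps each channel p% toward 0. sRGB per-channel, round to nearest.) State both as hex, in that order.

#2861f0 is rgb(40, 97, 240).
34% tone:
  R: 40 + 0.34×(128−40) = 40 + 29.92 = 69.92 → 70
  G: 97 + 10.54 = 107.54 → 108
  B: 240 + 0.34×(128−240) = 240 − 38.08 = 201.92 → 202
  → #466cca
79% shade:
  R: 40 − 31.6 = 8.4 → 8
  G: 97 − 76.63 = 20.37 → 20
  B: 240 + 0.79×(0−240) = 240 − 189.6 = 50.4 → 50
  → #081432

#466cca, #081432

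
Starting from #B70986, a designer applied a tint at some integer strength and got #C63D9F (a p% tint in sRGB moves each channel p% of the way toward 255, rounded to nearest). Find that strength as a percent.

#B70986 is rgb(183, 9, 134); #C63D9F is rgb(198, 61, 159).
On the G channel (widest range): 61 ≈ 9 + (p/100)(255 − 9), so p ≈ 100×(61 − 9)/(255 − 9) = 5200/246 = 21.14.
p = 21 reproduces all three channels after rounding.

21%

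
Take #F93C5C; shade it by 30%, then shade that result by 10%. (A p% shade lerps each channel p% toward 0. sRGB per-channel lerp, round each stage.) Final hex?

#F93C5C is rgb(249, 60, 92).
A 30% shade moves each channel 30% toward 0:
  R: 249 + 0.3×(0−249) = 249 − 74.7 = 174.3 → 174
  G: 60 + 0.3×(0−60) = 60 − 18 = 42 → 42
  B: 92 + 0.3×(0−92) = 92 − 27.6 = 64.4 → 64
After the shade: rgb(174, 42, 64) = #AE2A40.
A 10% shade moves each channel 10% toward 0:
  R: 174 + 0.1×(0−174) = 174 − 17.4 = 156.6 → 157
  G: 42 − 4.2 = 37.8 → 38
  B: 64 + 0.1×(0−64) = 64 − 6.4 = 57.6 → 58
rgb(157, 38, 58) = #9D263A.

#9D263A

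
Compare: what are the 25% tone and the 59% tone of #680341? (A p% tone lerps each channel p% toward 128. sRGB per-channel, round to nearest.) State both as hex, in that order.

#680341 is rgb(104, 3, 65).
25% tone:
  R: 104 + 0.25×(128−104) = 104 + 6 = 110 → 110
  G: 3 + 31.25 = 34.25 → 34
  B: 65 + 0.25×(128−65) = 65 + 15.75 = 80.75 → 81
  → #6E2251
59% tone:
  R: 104 + 14.16 = 118.16 → 118
  G: 3 + 0.59×(128−3) = 3 + 73.75 = 76.75 → 77
  B: 65 + 0.59×(128−65) = 65 + 37.17 = 102.17 → 102
  → #764D66

#6E2251, #764D66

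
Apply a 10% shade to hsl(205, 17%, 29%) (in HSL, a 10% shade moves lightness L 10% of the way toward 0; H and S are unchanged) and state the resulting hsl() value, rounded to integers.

hsl(205, 17%, 26%)

L moves 10% from 29 toward 0: 29 − 2.9 = 26.1 → 26.
H and S are unchanged.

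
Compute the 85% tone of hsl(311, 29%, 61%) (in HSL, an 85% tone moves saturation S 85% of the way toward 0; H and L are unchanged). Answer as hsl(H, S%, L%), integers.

S moves 85% from 29 toward 0: 29 − 24.65 = 4.35 → 4.
H and L are unchanged.

hsl(311, 4%, 61%)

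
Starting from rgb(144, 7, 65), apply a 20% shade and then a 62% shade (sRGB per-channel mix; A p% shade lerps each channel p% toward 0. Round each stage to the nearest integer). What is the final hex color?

#2C0214

Lerp each channel 20% toward 0:
  R: 144 − 28.8 = 115.2 → 115
  G: 7 − 1.4 = 5.6 → 6
  B: 65 + 0.2×(0−65) = 65 − 13 = 52 → 52
After the shade: rgb(115, 6, 52) = #730634.
A 62% shade moves each channel 62% toward 0:
  R: 115 + 0.62×(0−115) = 115 − 71.3 = 43.7 → 44
  G: 6 − 3.72 = 2.28 → 2
  B: 52 − 32.24 = 19.76 → 20
rgb(44, 2, 20) = #2C0214.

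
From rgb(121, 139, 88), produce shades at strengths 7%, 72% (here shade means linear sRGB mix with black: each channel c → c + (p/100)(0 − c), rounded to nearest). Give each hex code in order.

7%: (121 − 8.47 = 112.53→113, 139 − 9.73 = 129.27→129, 88 − 6.16 = 81.84→82) → #718152
72%: (121 − 87.12 = 33.88→34, 139 − 100.08 = 38.92→39, 88 − 63.36 = 24.64→25) → #222719

#718152, #222719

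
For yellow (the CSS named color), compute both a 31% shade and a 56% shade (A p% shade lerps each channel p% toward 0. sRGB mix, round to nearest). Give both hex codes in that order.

CSS yellow is rgb(255, 255, 0).
31% shade:
  R: 255 + 0.31×(0−255) = 255 − 79.05 = 175.95 → 176
  G: 255 − 79.05 = 175.95 → 176
  B: 0 + 0.31×(0−0) = 0 + 0 = 0 → 0
  → #b0b000
56% shade:
  R: 255 − 142.8 = 112.2 → 112
  G: 255 + 0.56×(0−255) = 255 − 142.8 = 112.2 → 112
  B: 0 + 0.56×(0−0) = 0 + 0 = 0 → 0
  → #707000

#b0b000, #707000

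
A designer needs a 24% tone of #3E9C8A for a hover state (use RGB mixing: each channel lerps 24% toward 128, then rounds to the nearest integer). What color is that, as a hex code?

#3E9C8A is rgb(62, 156, 138).
Per channel, c → c + 0.24(128 − c):
  R: 62 + 15.84 = 77.84 → 78
  G: 156 − 6.72 = 149.28 → 149
  B: 138 + 0.24×(128−138) = 138 − 2.4 = 135.6 → 136
rgb(78, 149, 136) = #4E9588.

#4E9588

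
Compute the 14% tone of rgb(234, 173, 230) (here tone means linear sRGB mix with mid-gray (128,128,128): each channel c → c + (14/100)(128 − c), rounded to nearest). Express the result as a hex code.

Per channel, c → c + 0.14(128 − c):
  R: 234 + 0.14×(128−234) = 234 − 14.84 = 219.16 → 219
  G: 173 − 6.3 = 166.7 → 167
  B: 230 + 0.14×(128−230) = 230 − 14.28 = 215.72 → 216
rgb(219, 167, 216) = #DBA7D8.

#DBA7D8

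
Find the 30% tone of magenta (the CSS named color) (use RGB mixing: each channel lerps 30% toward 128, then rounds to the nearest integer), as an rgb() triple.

CSS magenta is rgb(255, 0, 255).
A 30% tone moves each channel 30% toward 128:
  R: 255 + 0.3×(128−255) = 255 − 38.1 = 216.9 → 217
  G: 0 + 38.4 = 38.4 → 38
  B: 255 + 0.3×(128−255) = 255 − 38.1 = 216.9 → 217

rgb(217, 38, 217)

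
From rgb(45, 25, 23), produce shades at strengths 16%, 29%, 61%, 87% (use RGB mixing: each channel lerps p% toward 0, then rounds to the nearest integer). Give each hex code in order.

#261513, #201210, #120A09, #060303

16%: (45 − 7.2 = 37.8→38, 25 − 4 = 21→21, 23 − 3.68 = 19.32→19) → #261513
29%: (45 − 13.05 = 31.95→32, 25 − 7.25 = 17.75→18, 23 − 6.67 = 16.33→16) → #201210
61%: (45 − 27.45 = 17.55→18, 25 − 15.25 = 9.75→10, 23 − 14.03 = 8.97→9) → #120A09
87%: (45 − 39.15 = 5.85→6, 25 − 21.75 = 3.25→3, 23 − 20.01 = 2.99→3) → #060303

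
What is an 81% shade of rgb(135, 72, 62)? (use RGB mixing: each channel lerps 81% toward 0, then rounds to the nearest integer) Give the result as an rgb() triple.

Lerp each channel 81% toward 0:
  R: 135 + 0.81×(0−135) = 135 − 109.35 = 25.65 → 26
  G: 72 + 0.81×(0−72) = 72 − 58.32 = 13.68 → 14
  B: 62 + 0.81×(0−62) = 62 − 50.22 = 11.78 → 12

rgb(26, 14, 12)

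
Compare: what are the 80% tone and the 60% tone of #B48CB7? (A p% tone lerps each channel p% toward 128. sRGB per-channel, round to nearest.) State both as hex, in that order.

#B48CB7 is rgb(180, 140, 183).
80% tone:
  R: 180 − 41.6 = 138.4 → 138
  G: 140 + 0.8×(128−140) = 140 − 9.6 = 130.4 → 130
  B: 183 + 0.8×(128−183) = 183 − 44 = 139 → 139
  → #8A828B
60% tone:
  R: 180 + 0.6×(128−180) = 180 − 31.2 = 148.8 → 149
  G: 140 + 0.6×(128−140) = 140 − 7.2 = 132.8 → 133
  B: 183 + 0.6×(128−183) = 183 − 33 = 150 → 150
  → #958596

#8A828B, #958596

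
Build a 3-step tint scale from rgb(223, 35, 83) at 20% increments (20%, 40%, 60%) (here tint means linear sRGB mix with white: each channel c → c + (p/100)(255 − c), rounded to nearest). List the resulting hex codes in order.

20%: (223 + 6.4 = 229.4→229, 35 + 44 = 79→79, 83 + 34.4 = 117.4→117) → #E54F75
40%: (223 + 12.8 = 235.8→236, 35 + 88 = 123→123, 83 + 68.8 = 151.8→152) → #EC7B98
60%: (223 + 19.2 = 242.2→242, 35 + 132 = 167→167, 83 + 103.2 = 186.2→186) → #F2A7BA

#E54F75, #EC7B98, #F2A7BA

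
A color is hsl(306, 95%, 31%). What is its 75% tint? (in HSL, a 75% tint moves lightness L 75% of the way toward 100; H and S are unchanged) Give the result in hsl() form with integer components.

hsl(306, 95%, 83%)

L moves 75% from 31 toward 100: 31 + 51.75 = 82.75 → 83.
H and S are unchanged.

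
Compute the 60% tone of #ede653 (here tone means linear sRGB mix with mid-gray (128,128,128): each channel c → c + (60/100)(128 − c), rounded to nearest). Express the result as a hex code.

#aca96e

#ede653 is rgb(237, 230, 83).
Lerp each channel 60% toward 128:
  R: 237 − 65.4 = 171.6 → 172
  G: 230 + 0.6×(128−230) = 230 − 61.2 = 168.8 → 169
  B: 83 + 27 = 110 → 110
rgb(172, 169, 110) = #aca96e.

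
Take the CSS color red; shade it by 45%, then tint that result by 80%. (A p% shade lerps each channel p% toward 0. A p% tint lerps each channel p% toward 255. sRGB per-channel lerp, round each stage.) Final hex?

#E8CCCC

CSS red is rgb(255, 0, 0).
Per channel, c → c + 0.45(0 − c):
  R: 255 − 114.75 = 140.25 → 140
  G: 0 + 0.45×(0−0) = 0 + 0 = 0 → 0
  B: 0 + 0 = 0 → 0
After the shade: rgb(140, 0, 0) = #8C0000.
Per channel, c → c + 0.8(255 − c):
  R: 140 + 0.8×(255−140) = 140 + 92 = 232 → 232
  G: 0 + 0.8×(255−0) = 0 + 204 = 204 → 204
  B: 0 + 0.8×(255−0) = 0 + 204 = 204 → 204
rgb(232, 204, 204) = #E8CCCC.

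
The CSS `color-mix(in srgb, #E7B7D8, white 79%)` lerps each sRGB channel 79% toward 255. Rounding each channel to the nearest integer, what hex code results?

#FAF0F7

#E7B7D8 is rgb(231, 183, 216).
A 79% tint moves each channel 79% toward 255:
  R: 231 + 18.96 = 249.96 → 250
  G: 183 + 0.79×(255−183) = 183 + 56.88 = 239.88 → 240
  B: 216 + 30.81 = 246.81 → 247
rgb(250, 240, 247) = #FAF0F7.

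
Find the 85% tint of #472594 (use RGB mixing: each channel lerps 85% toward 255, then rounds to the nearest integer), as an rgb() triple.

#472594 is rgb(71, 37, 148).
Lerp each channel 85% toward 255:
  R: 71 + 0.85×(255−71) = 71 + 156.4 = 227.4 → 227
  G: 37 + 185.3 = 222.3 → 222
  B: 148 + 90.95 = 238.95 → 239

rgb(227, 222, 239)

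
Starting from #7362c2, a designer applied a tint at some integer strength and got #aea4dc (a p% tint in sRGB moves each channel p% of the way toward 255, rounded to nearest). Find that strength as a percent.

42%

#7362c2 is rgb(115, 98, 194); #aea4dc is rgb(174, 164, 220).
On the G channel (widest range): 164 ≈ 98 + (p/100)(255 − 98), so p ≈ 100×(164 − 98)/(255 − 98) = 6600/157 = 42.04.
p = 42 reproduces all three channels after rounding.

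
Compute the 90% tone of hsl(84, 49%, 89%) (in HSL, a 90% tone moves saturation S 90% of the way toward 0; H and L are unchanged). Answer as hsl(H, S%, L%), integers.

hsl(84, 5%, 89%)

S moves 90% from 49 toward 0: 49 − 44.1 = 4.9 → 5.
H and L are unchanged.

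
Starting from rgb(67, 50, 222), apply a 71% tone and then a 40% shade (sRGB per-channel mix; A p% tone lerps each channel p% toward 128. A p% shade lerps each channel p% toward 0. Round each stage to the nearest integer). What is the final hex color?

Per channel, c → c + 0.71(128 − c):
  R: 67 + 0.71×(128−67) = 67 + 43.31 = 110.31 → 110
  G: 50 + 0.71×(128−50) = 50 + 55.38 = 105.38 → 105
  B: 222 + 0.71×(128−222) = 222 − 66.74 = 155.26 → 155
After the tone: rgb(110, 105, 155) = #6E699B.
Per channel, c → c + 0.4(0 − c):
  R: 110 − 44 = 66 → 66
  G: 105 − 42 = 63 → 63
  B: 155 + 0.4×(0−155) = 155 − 62 = 93 → 93
rgb(66, 63, 93) = #423F5D.

#423F5D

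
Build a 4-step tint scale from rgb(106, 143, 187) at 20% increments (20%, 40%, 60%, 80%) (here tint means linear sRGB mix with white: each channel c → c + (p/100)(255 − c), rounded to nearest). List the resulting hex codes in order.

20%: (106 + 29.8 = 135.8→136, 143 + 22.4 = 165.4→165, 187 + 13.6 = 200.6→201) → #88a5c9
40%: (106 + 59.6 = 165.6→166, 143 + 44.8 = 187.8→188, 187 + 27.2 = 214.2→214) → #a6bcd6
60%: (106 + 89.4 = 195.4→195, 143 + 67.2 = 210.2→210, 187 + 40.8 = 227.8→228) → #c3d2e4
80%: (106 + 119.2 = 225.2→225, 143 + 89.6 = 232.6→233, 187 + 54.4 = 241.4→241) → #e1e9f1

#88a5c9, #a6bcd6, #c3d2e4, #e1e9f1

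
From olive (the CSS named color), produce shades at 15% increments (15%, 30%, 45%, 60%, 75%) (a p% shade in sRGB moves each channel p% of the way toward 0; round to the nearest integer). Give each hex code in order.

#6d6d00, #5a5a00, #464600, #333300, #202000

CSS olive is rgb(128, 128, 0).
15%: (128 − 19.2 = 108.8→109, 128 − 19.2 = 108.8→109, 0→0) → #6d6d00
30%: (128 − 38.4 = 89.6→90, 128 − 38.4 = 89.6→90, 0→0) → #5a5a00
45%: (128 − 57.6 = 70.4→70, 128 − 57.6 = 70.4→70, 0→0) → #464600
60%: (128 − 76.8 = 51.2→51, 128 − 76.8 = 51.2→51, 0→0) → #333300
75%: (128 − 96 = 32→32, 128 − 96 = 32→32, 0→0) → #202000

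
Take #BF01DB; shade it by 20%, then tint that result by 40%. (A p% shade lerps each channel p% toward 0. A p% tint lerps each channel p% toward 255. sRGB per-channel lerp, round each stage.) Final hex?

#C267CF

#BF01DB is rgb(191, 1, 219).
A 20% shade moves each channel 20% toward 0:
  R: 191 − 38.2 = 152.8 → 153
  G: 1 − 0.2 = 0.8 → 1
  B: 219 + 0.2×(0−219) = 219 − 43.8 = 175.2 → 175
After the shade: rgb(153, 1, 175) = #9901AF.
Lerp each channel 40% toward 255:
  R: 153 + 0.4×(255−153) = 153 + 40.8 = 193.8 → 194
  G: 1 + 0.4×(255−1) = 1 + 101.6 = 102.6 → 103
  B: 175 + 0.4×(255−175) = 175 + 32 = 207 → 207
rgb(194, 103, 207) = #C267CF.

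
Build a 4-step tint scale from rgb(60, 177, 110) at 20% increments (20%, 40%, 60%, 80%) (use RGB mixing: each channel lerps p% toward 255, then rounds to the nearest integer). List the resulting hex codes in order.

#63C18B, #8AD0A8, #B1E0C5, #D8EFE2

20%: (60 + 39 = 99→99, 177 + 15.6 = 192.6→193, 110 + 29 = 139→139) → #63C18B
40%: (60 + 78 = 138→138, 177 + 31.2 = 208.2→208, 110 + 58 = 168→168) → #8AD0A8
60%: (60 + 117 = 177→177, 177 + 46.8 = 223.8→224, 110 + 87 = 197→197) → #B1E0C5
80%: (60 + 156 = 216→216, 177 + 62.4 = 239.4→239, 110 + 116 = 226→226) → #D8EFE2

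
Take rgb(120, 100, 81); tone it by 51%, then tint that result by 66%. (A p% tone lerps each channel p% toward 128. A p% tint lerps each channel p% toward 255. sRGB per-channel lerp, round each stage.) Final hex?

Lerp each channel 51% toward 128:
  R: 120 + 0.51×(128−120) = 120 + 4.08 = 124.08 → 124
  G: 100 + 14.28 = 114.28 → 114
  B: 81 + 23.97 = 104.97 → 105
After the tone: rgb(124, 114, 105) = #7C7269.
Lerp each channel 66% toward 255:
  R: 124 + 86.46 = 210.46 → 210
  G: 114 + 93.06 = 207.06 → 207
  B: 105 + 0.66×(255−105) = 105 + 99 = 204 → 204
rgb(210, 207, 204) = #D2CFCC.

#D2CFCC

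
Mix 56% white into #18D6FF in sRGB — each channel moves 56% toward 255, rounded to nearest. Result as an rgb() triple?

#18D6FF is rgb(24, 214, 255).
Per channel, c → c + 0.56(255 − c):
  R: 24 + 129.36 = 153.36 → 153
  G: 214 + 0.56×(255−214) = 214 + 22.96 = 236.96 → 237
  B: 255 + 0 = 255 → 255

rgb(153, 237, 255)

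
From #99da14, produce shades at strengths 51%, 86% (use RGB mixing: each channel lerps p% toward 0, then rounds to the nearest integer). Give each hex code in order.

#99da14 is rgb(153, 218, 20).
51%: (153 − 78.03 = 74.97→75, 218 − 111.18 = 106.82→107, 20 − 10.2 = 9.8→10) → #4b6b0a
86%: (153 − 131.58 = 21.42→21, 218 − 187.48 = 30.52→31, 20 − 17.2 = 2.8→3) → #151f03

#4b6b0a, #151f03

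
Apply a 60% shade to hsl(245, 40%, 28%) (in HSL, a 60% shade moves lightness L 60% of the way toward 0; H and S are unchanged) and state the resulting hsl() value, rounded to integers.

L moves 60% from 28 toward 0: 28 − 16.8 = 11.2 → 11.
H and S are unchanged.

hsl(245, 40%, 11%)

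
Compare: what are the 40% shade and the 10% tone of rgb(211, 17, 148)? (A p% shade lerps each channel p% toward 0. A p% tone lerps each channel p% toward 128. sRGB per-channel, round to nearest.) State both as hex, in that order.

#7F0A59, #CB1C92

40% shade:
  R: 211 − 84.4 = 126.6 → 127
  G: 17 − 6.8 = 10.2 → 10
  B: 148 − 59.2 = 88.8 → 89
  → #7F0A59
10% tone:
  R: 211 − 8.3 = 202.7 → 203
  G: 17 + 0.1×(128−17) = 17 + 11.1 = 28.1 → 28
  B: 148 + 0.1×(128−148) = 148 − 2 = 146 → 146
  → #CB1C92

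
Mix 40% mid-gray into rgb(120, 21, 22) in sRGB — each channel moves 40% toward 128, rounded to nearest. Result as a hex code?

Per channel, c → c + 0.4(128 − c):
  R: 120 + 0.4×(128−120) = 120 + 3.2 = 123.2 → 123
  G: 21 + 0.4×(128−21) = 21 + 42.8 = 63.8 → 64
  B: 22 + 42.4 = 64.4 → 64
rgb(123, 64, 64) = #7B4040.

#7B4040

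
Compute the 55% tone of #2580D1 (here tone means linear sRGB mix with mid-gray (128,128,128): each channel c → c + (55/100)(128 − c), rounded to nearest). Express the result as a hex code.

#2580D1 is rgb(37, 128, 209).
Lerp each channel 55% toward 128:
  R: 37 + 0.55×(128−37) = 37 + 50.05 = 87.05 → 87
  G: 128 + 0 = 128 → 128
  B: 209 + 0.55×(128−209) = 209 − 44.55 = 164.45 → 164
rgb(87, 128, 164) = #5780A4.

#5780A4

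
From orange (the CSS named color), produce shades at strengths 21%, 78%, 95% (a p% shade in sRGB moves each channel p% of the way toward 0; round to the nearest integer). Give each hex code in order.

CSS orange is rgb(255, 165, 0).
21%: (255 − 53.55 = 201.45→201, 165 − 34.65 = 130.35→130, 0→0) → #C98200
78%: (255 − 198.9 = 56.1→56, 165 − 128.7 = 36.3→36, 0→0) → #382400
95%: (255 − 242.25 = 12.75→13, 165 − 156.75 = 8.25→8, 0→0) → #0D0800

#C98200, #382400, #0D0800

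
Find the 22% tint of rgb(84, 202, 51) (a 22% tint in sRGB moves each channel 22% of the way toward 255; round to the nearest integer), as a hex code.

Lerp each channel 22% toward 255:
  R: 84 + 37.62 = 121.62 → 122
  G: 202 + 0.22×(255−202) = 202 + 11.66 = 213.66 → 214
  B: 51 + 0.22×(255−51) = 51 + 44.88 = 95.88 → 96
rgb(122, 214, 96) = #7ad660.

#7ad660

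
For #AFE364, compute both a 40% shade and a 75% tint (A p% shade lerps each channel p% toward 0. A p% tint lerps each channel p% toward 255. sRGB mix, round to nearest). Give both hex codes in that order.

#AFE364 is rgb(175, 227, 100).
40% shade:
  R: 175 − 70 = 105 → 105
  G: 227 − 90.8 = 136.2 → 136
  B: 100 + 0.4×(0−100) = 100 − 40 = 60 → 60
  → #69883C
75% tint:
  R: 175 + 60 = 235 → 235
  G: 227 + 0.75×(255−227) = 227 + 21 = 248 → 248
  B: 100 + 0.75×(255−100) = 100 + 116.25 = 216.25 → 216
  → #EBF8D8

#69883C, #EBF8D8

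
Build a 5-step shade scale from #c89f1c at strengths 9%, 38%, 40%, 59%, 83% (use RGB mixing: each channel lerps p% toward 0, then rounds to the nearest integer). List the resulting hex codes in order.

#b69119, #7c6311, #785f11, #52410b, #221b05

#c89f1c is rgb(200, 159, 28).
9%: (200 − 18 = 182→182, 159 − 14.31 = 144.69→145, 28 − 2.52 = 25.48→25) → #b69119
38%: (200 − 76 = 124→124, 159 − 60.42 = 98.58→99, 28 − 10.64 = 17.36→17) → #7c6311
40%: (200 − 80 = 120→120, 159 − 63.6 = 95.4→95, 28 − 11.2 = 16.8→17) → #785f11
59%: (200 − 118 = 82→82, 159 − 93.81 = 65.19→65, 28 − 16.52 = 11.48→11) → #52410b
83%: (200 − 166 = 34→34, 159 − 131.97 = 27.03→27, 28 − 23.24 = 4.76→5) → #221b05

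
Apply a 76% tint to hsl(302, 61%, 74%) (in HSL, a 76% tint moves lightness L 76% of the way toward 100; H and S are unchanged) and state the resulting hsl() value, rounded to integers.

L moves 76% from 74 toward 100: 74 + 19.76 = 93.76 → 94.
H and S are unchanged.

hsl(302, 61%, 94%)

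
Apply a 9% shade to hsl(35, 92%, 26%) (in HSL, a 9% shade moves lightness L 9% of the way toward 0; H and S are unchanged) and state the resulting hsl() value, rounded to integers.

L moves 9% from 26 toward 0: 26 − 2.34 = 23.66 → 24.
H and S are unchanged.

hsl(35, 92%, 24%)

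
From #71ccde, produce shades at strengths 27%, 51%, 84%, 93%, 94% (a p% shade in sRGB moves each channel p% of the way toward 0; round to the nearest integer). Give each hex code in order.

#71ccde is rgb(113, 204, 222).
27%: (113 − 30.51 = 82.49→82, 204 − 55.08 = 148.92→149, 222 − 59.94 = 162.06→162) → #5295a2
51%: (113 − 57.63 = 55.37→55, 204 − 104.04 = 99.96→100, 222 − 113.22 = 108.78→109) → #37646d
84%: (113 − 94.92 = 18.08→18, 204 − 171.36 = 32.64→33, 222 − 186.48 = 35.52→36) → #122124
93%: (113 − 105.09 = 7.91→8, 204 − 189.72 = 14.28→14, 222 − 206.46 = 15.54→16) → #080e10
94%: (113 − 106.22 = 6.78→7, 204 − 191.76 = 12.24→12, 222 − 208.68 = 13.32→13) → #070c0d

#5295a2, #37646d, #122124, #080e10, #070c0d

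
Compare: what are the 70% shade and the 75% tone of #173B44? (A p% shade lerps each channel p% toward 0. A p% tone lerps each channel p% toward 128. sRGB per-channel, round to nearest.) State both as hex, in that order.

#071214, #666F71

#173B44 is rgb(23, 59, 68).
70% shade:
  R: 23 − 16.1 = 6.9 → 7
  G: 59 + 0.7×(0−59) = 59 − 41.3 = 17.7 → 18
  B: 68 + 0.7×(0−68) = 68 − 47.6 = 20.4 → 20
  → #071214
75% tone:
  R: 23 + 0.75×(128−23) = 23 + 78.75 = 101.75 → 102
  G: 59 + 51.75 = 110.75 → 111
  B: 68 + 45 = 113 → 113
  → #666F71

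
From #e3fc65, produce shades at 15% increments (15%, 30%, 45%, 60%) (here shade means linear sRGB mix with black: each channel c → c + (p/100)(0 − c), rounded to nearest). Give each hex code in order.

#e3fc65 is rgb(227, 252, 101).
15%: (227 − 34.05 = 192.95→193, 252 − 37.8 = 214.2→214, 101 − 15.15 = 85.85→86) → #c1d656
30%: (227 − 68.1 = 158.9→159, 252 − 75.6 = 176.4→176, 101 − 30.3 = 70.7→71) → #9fb047
45%: (227 − 102.15 = 124.85→125, 252 − 113.4 = 138.6→139, 101 − 45.45 = 55.55→56) → #7d8b38
60%: (227 − 136.2 = 90.8→91, 252 − 151.2 = 100.8→101, 101 − 60.6 = 40.4→40) → #5b6528

#c1d656, #9fb047, #7d8b38, #5b6528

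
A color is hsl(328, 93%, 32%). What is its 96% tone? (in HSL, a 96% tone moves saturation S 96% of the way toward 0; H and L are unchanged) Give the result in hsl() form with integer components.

hsl(328, 4%, 32%)

S moves 96% from 93 toward 0: 93 − 89.28 = 3.72 → 4.
H and L are unchanged.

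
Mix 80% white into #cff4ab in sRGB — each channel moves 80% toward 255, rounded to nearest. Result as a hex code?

#f5fdee

#cff4ab is rgb(207, 244, 171).
An 80% tint moves each channel 80% toward 255:
  R: 207 + 0.8×(255−207) = 207 + 38.4 = 245.4 → 245
  G: 244 + 8.8 = 252.8 → 253
  B: 171 + 0.8×(255−171) = 171 + 67.2 = 238.2 → 238
rgb(245, 253, 238) = #f5fdee.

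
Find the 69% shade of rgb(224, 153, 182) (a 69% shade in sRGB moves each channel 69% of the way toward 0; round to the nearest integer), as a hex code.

#452F38

Per channel, c → c + 0.69(0 − c):
  R: 224 + 0.69×(0−224) = 224 − 154.56 = 69.44 → 69
  G: 153 − 105.57 = 47.43 → 47
  B: 182 + 0.69×(0−182) = 182 − 125.58 = 56.42 → 56
rgb(69, 47, 56) = #452F38.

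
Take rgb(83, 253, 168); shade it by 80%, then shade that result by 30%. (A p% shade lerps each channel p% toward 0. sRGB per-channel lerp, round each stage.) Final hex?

An 80% shade moves each channel 80% toward 0:
  R: 83 + 0.8×(0−83) = 83 − 66.4 = 16.6 → 17
  G: 253 + 0.8×(0−253) = 253 − 202.4 = 50.6 → 51
  B: 168 − 134.4 = 33.6 → 34
After the shade: rgb(17, 51, 34) = #113322.
A 30% shade moves each channel 30% toward 0:
  R: 17 + 0.3×(0−17) = 17 − 5.1 = 11.9 → 12
  G: 51 − 15.3 = 35.7 → 36
  B: 34 − 10.2 = 23.8 → 24
rgb(12, 36, 24) = #0c2418.

#0c2418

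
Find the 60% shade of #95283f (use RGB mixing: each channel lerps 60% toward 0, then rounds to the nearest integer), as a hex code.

#95283f is rgb(149, 40, 63).
A 60% shade moves each channel 60% toward 0:
  R: 149 + 0.6×(0−149) = 149 − 89.4 = 59.6 → 60
  G: 40 − 24 = 16 → 16
  B: 63 + 0.6×(0−63) = 63 − 37.8 = 25.2 → 25
rgb(60, 16, 25) = #3c1019.

#3c1019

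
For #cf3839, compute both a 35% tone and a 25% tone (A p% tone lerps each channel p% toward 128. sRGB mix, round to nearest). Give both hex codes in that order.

#cf3839 is rgb(207, 56, 57).
35% tone:
  R: 207 + 0.35×(128−207) = 207 − 27.65 = 179.35 → 179
  G: 56 + 0.35×(128−56) = 56 + 25.2 = 81.2 → 81
  B: 57 + 0.35×(128−57) = 57 + 24.85 = 81.85 → 82
  → #b35152
25% tone:
  R: 207 − 19.75 = 187.25 → 187
  G: 56 + 18 = 74 → 74
  B: 57 + 17.75 = 74.75 → 75
  → #bb4a4b

#b35152, #bb4a4b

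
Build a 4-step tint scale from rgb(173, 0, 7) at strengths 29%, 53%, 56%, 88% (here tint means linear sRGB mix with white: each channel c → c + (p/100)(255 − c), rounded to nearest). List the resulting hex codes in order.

29%: (173 + 23.78 = 196.78→197, 0 + 73.95 = 73.95→74, 7 + 71.92 = 78.92→79) → #C54A4F
53%: (173 + 43.46 = 216.46→216, 0 + 135.15 = 135.15→135, 7 + 131.44 = 138.44→138) → #D8878A
56%: (173 + 45.92 = 218.92→219, 0 + 142.8 = 142.8→143, 7 + 138.88 = 145.88→146) → #DB8F92
88%: (173 + 72.16 = 245.16→245, 0 + 224.4 = 224.4→224, 7 + 218.24 = 225.24→225) → #F5E0E1

#C54A4F, #D8878A, #DB8F92, #F5E0E1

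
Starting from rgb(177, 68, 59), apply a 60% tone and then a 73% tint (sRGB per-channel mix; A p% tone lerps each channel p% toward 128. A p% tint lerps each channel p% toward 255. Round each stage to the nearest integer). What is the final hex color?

A 60% tone moves each channel 60% toward 128:
  R: 177 + 0.6×(128−177) = 177 − 29.4 = 147.6 → 148
  G: 68 + 0.6×(128−68) = 68 + 36 = 104 → 104
  B: 59 + 41.4 = 100.4 → 100
After the tone: rgb(148, 104, 100) = #946864.
Per channel, c → c + 0.73(255 − c):
  R: 148 + 0.73×(255−148) = 148 + 78.11 = 226.11 → 226
  G: 104 + 110.23 = 214.23 → 214
  B: 100 + 0.73×(255−100) = 100 + 113.15 = 213.15 → 213
rgb(226, 214, 213) = #e2d6d5.

#e2d6d5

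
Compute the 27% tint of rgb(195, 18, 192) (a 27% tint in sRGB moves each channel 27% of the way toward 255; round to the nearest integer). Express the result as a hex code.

Per channel, c → c + 0.27(255 − c):
  R: 195 + 16.2 = 211.2 → 211
  G: 18 + 63.99 = 81.99 → 82
  B: 192 + 0.27×(255−192) = 192 + 17.01 = 209.01 → 209
rgb(211, 82, 209) = #d352d1.

#d352d1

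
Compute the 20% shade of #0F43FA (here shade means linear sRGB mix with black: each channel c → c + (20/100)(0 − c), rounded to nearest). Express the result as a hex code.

#0C36C8

#0F43FA is rgb(15, 67, 250).
Lerp each channel 20% toward 0:
  R: 15 + 0.2×(0−15) = 15 − 3 = 12 → 12
  G: 67 + 0.2×(0−67) = 67 − 13.4 = 53.6 → 54
  B: 250 + 0.2×(0−250) = 250 − 50 = 200 → 200
rgb(12, 54, 200) = #0C36C8.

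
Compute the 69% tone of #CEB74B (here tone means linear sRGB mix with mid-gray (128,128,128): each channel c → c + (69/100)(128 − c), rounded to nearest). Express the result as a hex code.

#989170

#CEB74B is rgb(206, 183, 75).
Lerp each channel 69% toward 128:
  R: 206 − 53.82 = 152.18 → 152
  G: 183 + 0.69×(128−183) = 183 − 37.95 = 145.05 → 145
  B: 75 + 0.69×(128−75) = 75 + 36.57 = 111.57 → 112
rgb(152, 145, 112) = #989170.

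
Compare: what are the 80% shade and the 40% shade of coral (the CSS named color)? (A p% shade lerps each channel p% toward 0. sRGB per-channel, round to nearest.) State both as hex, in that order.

#331910, #994C30

CSS coral is rgb(255, 127, 80).
80% shade:
  R: 255 − 204 = 51 → 51
  G: 127 + 0.8×(0−127) = 127 − 101.6 = 25.4 → 25
  B: 80 − 64 = 16 → 16
  → #331910
40% shade:
  R: 255 + 0.4×(0−255) = 255 − 102 = 153 → 153
  G: 127 + 0.4×(0−127) = 127 − 50.8 = 76.2 → 76
  B: 80 + 0.4×(0−80) = 80 − 32 = 48 → 48
  → #994C30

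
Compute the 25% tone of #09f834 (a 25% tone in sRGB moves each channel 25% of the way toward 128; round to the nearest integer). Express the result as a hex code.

#09f834 is rgb(9, 248, 52).
A 25% tone moves each channel 25% toward 128:
  R: 9 + 0.25×(128−9) = 9 + 29.75 = 38.75 → 39
  G: 248 + 0.25×(128−248) = 248 − 30 = 218 → 218
  B: 52 + 0.25×(128−52) = 52 + 19 = 71 → 71
rgb(39, 218, 71) = #27da47.

#27da47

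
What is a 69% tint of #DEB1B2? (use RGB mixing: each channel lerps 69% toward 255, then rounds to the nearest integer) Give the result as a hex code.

#F5E7E7

#DEB1B2 is rgb(222, 177, 178).
A 69% tint moves each channel 69% toward 255:
  R: 222 + 0.69×(255−222) = 222 + 22.77 = 244.77 → 245
  G: 177 + 0.69×(255−177) = 177 + 53.82 = 230.82 → 231
  B: 178 + 0.69×(255−178) = 178 + 53.13 = 231.13 → 231
rgb(245, 231, 231) = #F5E7E7.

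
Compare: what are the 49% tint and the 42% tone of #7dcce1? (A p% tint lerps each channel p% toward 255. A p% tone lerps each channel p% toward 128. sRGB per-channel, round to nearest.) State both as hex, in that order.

#7dcce1 is rgb(125, 204, 225).
49% tint:
  R: 125 + 0.49×(255−125) = 125 + 63.7 = 188.7 → 189
  G: 204 + 24.99 = 228.99 → 229
  B: 225 + 14.7 = 239.7 → 240
  → #bde5f0
42% tone:
  R: 125 + 0.42×(128−125) = 125 + 1.26 = 126.26 → 126
  G: 204 + 0.42×(128−204) = 204 − 31.92 = 172.08 → 172
  B: 225 + 0.42×(128−225) = 225 − 40.74 = 184.26 → 184
  → #7eacb8

#bde5f0, #7eacb8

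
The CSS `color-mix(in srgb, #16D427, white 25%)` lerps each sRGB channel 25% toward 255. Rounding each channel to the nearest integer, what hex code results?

#16D427 is rgb(22, 212, 39).
A 25% tint moves each channel 25% toward 255:
  R: 22 + 58.25 = 80.25 → 80
  G: 212 + 0.25×(255−212) = 212 + 10.75 = 222.75 → 223
  B: 39 + 0.25×(255−39) = 39 + 54 = 93 → 93
rgb(80, 223, 93) = #50DF5D.

#50DF5D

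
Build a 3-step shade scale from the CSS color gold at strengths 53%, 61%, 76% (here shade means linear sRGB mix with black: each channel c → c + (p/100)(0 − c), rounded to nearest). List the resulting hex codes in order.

#786500, #635400, #3D3400

CSS gold is rgb(255, 215, 0).
53%: (255 − 135.15 = 119.85→120, 215 − 113.95 = 101.05→101, 0→0) → #786500
61%: (255 − 155.55 = 99.45→99, 215 − 131.15 = 83.85→84, 0→0) → #635400
76%: (255 − 193.8 = 61.2→61, 215 − 163.4 = 51.6→52, 0→0) → #3D3400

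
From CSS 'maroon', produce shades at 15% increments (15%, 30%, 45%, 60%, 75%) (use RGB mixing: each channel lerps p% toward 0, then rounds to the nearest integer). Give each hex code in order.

CSS maroon is rgb(128, 0, 0).
15%: (128 − 19.2 = 108.8→109, 0→0, 0→0) → #6D0000
30%: (128 − 38.4 = 89.6→90, 0→0, 0→0) → #5A0000
45%: (128 − 57.6 = 70.4→70, 0→0, 0→0) → #460000
60%: (128 − 76.8 = 51.2→51, 0→0, 0→0) → #330000
75%: (128 − 96 = 32→32, 0→0, 0→0) → #200000

#6D0000, #5A0000, #460000, #330000, #200000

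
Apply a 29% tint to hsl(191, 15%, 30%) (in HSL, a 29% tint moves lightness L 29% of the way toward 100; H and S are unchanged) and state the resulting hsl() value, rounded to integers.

hsl(191, 15%, 50%)

L moves 29% from 30 toward 100: 30 + 20.3 = 50.3 → 50.
H and S are unchanged.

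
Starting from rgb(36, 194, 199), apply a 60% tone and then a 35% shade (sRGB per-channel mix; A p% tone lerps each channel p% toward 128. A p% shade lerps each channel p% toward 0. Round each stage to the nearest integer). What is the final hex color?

#3b6465

A 60% tone moves each channel 60% toward 128:
  R: 36 + 0.6×(128−36) = 36 + 55.2 = 91.2 → 91
  G: 194 − 39.6 = 154.4 → 154
  B: 199 + 0.6×(128−199) = 199 − 42.6 = 156.4 → 156
After the tone: rgb(91, 154, 156) = #5b9a9c.
Per channel, c → c + 0.35(0 − c):
  R: 91 + 0.35×(0−91) = 91 − 31.85 = 59.15 → 59
  G: 154 + 0.35×(0−154) = 154 − 53.9 = 100.1 → 100
  B: 156 + 0.35×(0−156) = 156 − 54.6 = 101.4 → 101
rgb(59, 100, 101) = #3b6465.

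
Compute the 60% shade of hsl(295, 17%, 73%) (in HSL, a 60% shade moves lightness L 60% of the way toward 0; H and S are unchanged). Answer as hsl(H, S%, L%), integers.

L moves 60% from 73 toward 0: 73 − 43.8 = 29.2 → 29.
H and S are unchanged.

hsl(295, 17%, 29%)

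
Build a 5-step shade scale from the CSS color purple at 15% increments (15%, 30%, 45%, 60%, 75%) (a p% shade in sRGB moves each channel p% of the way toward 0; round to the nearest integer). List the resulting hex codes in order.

#6d006d, #5a005a, #460046, #330033, #200020

CSS purple is rgb(128, 0, 128).
15%: (128 − 19.2 = 108.8→109, 0→0, 128 − 19.2 = 108.8→109) → #6d006d
30%: (128 − 38.4 = 89.6→90, 0→0, 128 − 38.4 = 89.6→90) → #5a005a
45%: (128 − 57.6 = 70.4→70, 0→0, 128 − 57.6 = 70.4→70) → #460046
60%: (128 − 76.8 = 51.2→51, 0→0, 128 − 76.8 = 51.2→51) → #330033
75%: (128 − 96 = 32→32, 0→0, 128 − 96 = 32→32) → #200020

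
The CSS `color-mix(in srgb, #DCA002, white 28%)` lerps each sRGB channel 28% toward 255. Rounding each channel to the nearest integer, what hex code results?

#DCA002 is rgb(220, 160, 2).
Per channel, c → c + 0.28(255 − c):
  R: 220 + 9.8 = 229.8 → 230
  G: 160 + 26.6 = 186.6 → 187
  B: 2 + 0.28×(255−2) = 2 + 70.84 = 72.84 → 73
rgb(230, 187, 73) = #E6BB49.

#E6BB49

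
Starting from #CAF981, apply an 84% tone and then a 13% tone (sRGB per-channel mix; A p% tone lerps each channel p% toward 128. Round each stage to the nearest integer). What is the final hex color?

#8A9180

#CAF981 is rgb(202, 249, 129).
An 84% tone moves each channel 84% toward 128:
  R: 202 − 62.16 = 139.84 → 140
  G: 249 + 0.84×(128−249) = 249 − 101.64 = 147.36 → 147
  B: 129 − 0.84 = 128.16 → 128
After the tone: rgb(140, 147, 128) = #8C9380.
Lerp each channel 13% toward 128:
  R: 140 − 1.56 = 138.44 → 138
  G: 147 + 0.13×(128−147) = 147 − 2.47 = 144.53 → 145
  B: 128 + 0.13×(128−128) = 128 + 0 = 128 → 128
rgb(138, 145, 128) = #8A9180.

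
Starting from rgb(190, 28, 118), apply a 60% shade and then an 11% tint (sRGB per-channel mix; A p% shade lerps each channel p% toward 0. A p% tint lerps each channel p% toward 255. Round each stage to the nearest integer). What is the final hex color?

Lerp each channel 60% toward 0:
  R: 190 − 114 = 76 → 76
  G: 28 − 16.8 = 11.2 → 11
  B: 118 − 70.8 = 47.2 → 47
After the shade: rgb(76, 11, 47) = #4c0b2f.
An 11% tint moves each channel 11% toward 255:
  R: 76 + 0.11×(255−76) = 76 + 19.69 = 95.69 → 96
  G: 11 + 0.11×(255−11) = 11 + 26.84 = 37.84 → 38
  B: 47 + 0.11×(255−47) = 47 + 22.88 = 69.88 → 70
rgb(96, 38, 70) = #602646.

#602646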